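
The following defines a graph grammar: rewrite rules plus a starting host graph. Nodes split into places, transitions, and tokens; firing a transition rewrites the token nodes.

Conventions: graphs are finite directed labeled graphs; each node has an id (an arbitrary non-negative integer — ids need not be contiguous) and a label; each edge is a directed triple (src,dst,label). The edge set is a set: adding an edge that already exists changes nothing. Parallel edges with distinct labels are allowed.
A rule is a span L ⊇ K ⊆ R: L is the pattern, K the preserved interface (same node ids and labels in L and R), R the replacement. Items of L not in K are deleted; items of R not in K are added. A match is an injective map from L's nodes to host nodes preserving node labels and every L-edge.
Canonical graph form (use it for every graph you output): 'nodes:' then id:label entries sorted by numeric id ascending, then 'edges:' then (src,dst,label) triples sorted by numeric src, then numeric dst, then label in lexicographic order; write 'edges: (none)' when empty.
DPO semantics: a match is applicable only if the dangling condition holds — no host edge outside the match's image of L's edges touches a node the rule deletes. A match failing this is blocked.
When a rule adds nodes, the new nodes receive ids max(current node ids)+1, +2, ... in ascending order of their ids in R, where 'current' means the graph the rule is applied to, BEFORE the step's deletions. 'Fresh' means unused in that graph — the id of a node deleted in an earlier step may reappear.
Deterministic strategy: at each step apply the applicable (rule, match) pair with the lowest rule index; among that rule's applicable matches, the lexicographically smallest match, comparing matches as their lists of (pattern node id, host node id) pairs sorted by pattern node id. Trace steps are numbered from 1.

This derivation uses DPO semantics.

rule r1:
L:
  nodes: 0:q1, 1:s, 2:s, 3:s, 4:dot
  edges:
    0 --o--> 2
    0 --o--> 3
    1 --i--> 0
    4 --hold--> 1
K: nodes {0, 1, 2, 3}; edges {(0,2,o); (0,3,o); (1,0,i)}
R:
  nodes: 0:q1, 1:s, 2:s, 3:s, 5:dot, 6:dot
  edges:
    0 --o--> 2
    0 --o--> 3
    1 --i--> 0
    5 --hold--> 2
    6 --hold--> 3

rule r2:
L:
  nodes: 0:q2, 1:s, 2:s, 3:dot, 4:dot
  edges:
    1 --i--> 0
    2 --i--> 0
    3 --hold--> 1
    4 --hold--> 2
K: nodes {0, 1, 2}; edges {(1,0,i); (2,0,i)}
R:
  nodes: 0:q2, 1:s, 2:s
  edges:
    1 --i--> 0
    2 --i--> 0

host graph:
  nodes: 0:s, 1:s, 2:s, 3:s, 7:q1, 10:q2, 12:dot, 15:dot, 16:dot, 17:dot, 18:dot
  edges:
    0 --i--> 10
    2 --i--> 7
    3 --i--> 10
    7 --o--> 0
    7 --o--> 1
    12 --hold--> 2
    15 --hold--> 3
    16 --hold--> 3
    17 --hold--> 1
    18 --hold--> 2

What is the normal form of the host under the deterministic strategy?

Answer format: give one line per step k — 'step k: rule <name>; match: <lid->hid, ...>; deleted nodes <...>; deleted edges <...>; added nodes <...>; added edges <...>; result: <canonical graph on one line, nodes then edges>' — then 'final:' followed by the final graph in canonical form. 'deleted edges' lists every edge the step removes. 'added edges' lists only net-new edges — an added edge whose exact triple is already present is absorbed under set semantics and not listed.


step 1: rule r1; match: 0->7, 1->2, 2->0, 3->1, 4->12; deleted nodes 12; deleted edges (12,2,hold); added nodes 19, 20; added edges (19,0,hold); (20,1,hold); result: nodes: 0:s, 1:s, 2:s, 3:s, 7:q1, 10:q2, 15:dot, 16:dot, 17:dot, 18:dot, 19:dot, 20:dot edges: (0,10,i); (2,7,i); (3,10,i); (7,0,o); (7,1,o); (15,3,hold); (16,3,hold); (17,1,hold); (18,2,hold); (19,0,hold); (20,1,hold)
step 2: rule r1; match: 0->7, 1->2, 2->0, 3->1, 4->18; deleted nodes 18; deleted edges (18,2,hold); added nodes 21, 22; added edges (21,0,hold); (22,1,hold); result: nodes: 0:s, 1:s, 2:s, 3:s, 7:q1, 10:q2, 15:dot, 16:dot, 17:dot, 19:dot, 20:dot, 21:dot, 22:dot edges: (0,10,i); (2,7,i); (3,10,i); (7,0,o); (7,1,o); (15,3,hold); (16,3,hold); (17,1,hold); (19,0,hold); (20,1,hold); (21,0,hold); (22,1,hold)
step 3: rule r2; match: 0->10, 1->0, 2->3, 3->19, 4->15; deleted nodes 15, 19; deleted edges (15,3,hold); (19,0,hold); added nodes (none); added edges (none); result: nodes: 0:s, 1:s, 2:s, 3:s, 7:q1, 10:q2, 16:dot, 17:dot, 20:dot, 21:dot, 22:dot edges: (0,10,i); (2,7,i); (3,10,i); (7,0,o); (7,1,o); (16,3,hold); (17,1,hold); (20,1,hold); (21,0,hold); (22,1,hold)
step 4: rule r2; match: 0->10, 1->0, 2->3, 3->21, 4->16; deleted nodes 16, 21; deleted edges (16,3,hold); (21,0,hold); added nodes (none); added edges (none); result: nodes: 0:s, 1:s, 2:s, 3:s, 7:q1, 10:q2, 17:dot, 20:dot, 22:dot edges: (0,10,i); (2,7,i); (3,10,i); (7,0,o); (7,1,o); (17,1,hold); (20,1,hold); (22,1,hold)
final:
nodes: 0:s, 1:s, 2:s, 3:s, 7:q1, 10:q2, 17:dot, 20:dot, 22:dot
edges: (0,10,i); (2,7,i); (3,10,i); (7,0,o); (7,1,o); (17,1,hold); (20,1,hold); (22,1,hold)


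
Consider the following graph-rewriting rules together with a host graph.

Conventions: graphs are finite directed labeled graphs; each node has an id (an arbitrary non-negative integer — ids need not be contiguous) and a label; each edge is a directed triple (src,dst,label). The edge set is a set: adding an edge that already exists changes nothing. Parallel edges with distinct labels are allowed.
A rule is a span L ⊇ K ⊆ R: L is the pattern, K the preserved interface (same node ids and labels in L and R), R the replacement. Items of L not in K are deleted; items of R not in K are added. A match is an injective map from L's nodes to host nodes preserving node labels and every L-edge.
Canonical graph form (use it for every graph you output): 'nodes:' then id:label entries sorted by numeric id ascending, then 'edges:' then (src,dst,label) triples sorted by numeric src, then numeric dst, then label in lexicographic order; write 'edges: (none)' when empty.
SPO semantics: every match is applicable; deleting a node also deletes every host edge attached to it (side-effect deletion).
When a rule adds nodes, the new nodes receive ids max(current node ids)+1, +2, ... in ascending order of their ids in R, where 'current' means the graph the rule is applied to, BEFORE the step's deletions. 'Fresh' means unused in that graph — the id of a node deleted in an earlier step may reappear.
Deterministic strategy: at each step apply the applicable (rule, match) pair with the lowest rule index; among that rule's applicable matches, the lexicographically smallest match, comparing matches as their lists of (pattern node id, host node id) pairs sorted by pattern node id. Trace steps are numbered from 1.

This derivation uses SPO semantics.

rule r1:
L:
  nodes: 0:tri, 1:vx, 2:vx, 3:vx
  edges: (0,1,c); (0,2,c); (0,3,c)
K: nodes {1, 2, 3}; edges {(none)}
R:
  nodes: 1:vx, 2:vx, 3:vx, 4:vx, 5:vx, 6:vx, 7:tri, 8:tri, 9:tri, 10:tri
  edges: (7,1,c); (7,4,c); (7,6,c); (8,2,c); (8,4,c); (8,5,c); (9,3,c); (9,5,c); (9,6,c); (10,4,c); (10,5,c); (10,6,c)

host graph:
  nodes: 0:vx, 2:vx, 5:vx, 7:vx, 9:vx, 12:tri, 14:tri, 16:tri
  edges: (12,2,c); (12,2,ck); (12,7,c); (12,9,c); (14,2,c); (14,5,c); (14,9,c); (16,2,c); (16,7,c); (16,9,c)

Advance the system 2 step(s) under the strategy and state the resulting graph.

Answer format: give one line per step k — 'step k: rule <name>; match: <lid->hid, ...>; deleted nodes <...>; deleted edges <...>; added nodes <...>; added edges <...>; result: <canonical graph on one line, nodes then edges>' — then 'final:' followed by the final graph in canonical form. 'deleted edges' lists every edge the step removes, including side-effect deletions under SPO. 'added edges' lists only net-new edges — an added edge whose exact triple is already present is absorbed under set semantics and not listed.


step 1: rule r1; match: 0->12, 1->2, 2->7, 3->9; deleted nodes 12; deleted edges (12,2,c); (12,2,ck); (12,7,c); (12,9,c); added nodes 17, 18, 19, 20, 21, 22, 23; added edges (20,2,c); (20,17,c); (20,19,c); (21,7,c); (21,17,c); (21,18,c); (22,9,c); (22,18,c); (22,19,c); (23,17,c); (23,18,c); (23,19,c); result: nodes: 0:vx, 2:vx, 5:vx, 7:vx, 9:vx, 14:tri, 16:tri, 17:vx, 18:vx, 19:vx, 20:tri, 21:tri, 22:tri, 23:tri edges: (14,2,c); (14,5,c); (14,9,c); (16,2,c); (16,7,c); (16,9,c); (20,2,c); (20,17,c); (20,19,c); (21,7,c); (21,17,c); (21,18,c); (22,9,c); (22,18,c); (22,19,c); (23,17,c); (23,18,c); (23,19,c)
step 2: rule r1; match: 0->14, 1->2, 2->5, 3->9; deleted nodes 14; deleted edges (14,2,c); (14,5,c); (14,9,c); added nodes 24, 25, 26, 27, 28, 29, 30; added edges (27,2,c); (27,24,c); (27,26,c); (28,5,c); (28,24,c); (28,25,c); (29,9,c); (29,25,c); (29,26,c); (30,24,c); (30,25,c); (30,26,c); result: nodes: 0:vx, 2:vx, 5:vx, 7:vx, 9:vx, 16:tri, 17:vx, 18:vx, 19:vx, 20:tri, 21:tri, 22:tri, 23:tri, 24:vx, 25:vx, 26:vx, 27:tri, 28:tri, 29:tri, 30:tri edges: (16,2,c); (16,7,c); (16,9,c); (20,2,c); (20,17,c); (20,19,c); (21,7,c); (21,17,c); (21,18,c); (22,9,c); (22,18,c); (22,19,c); (23,17,c); (23,18,c); (23,19,c); (27,2,c); (27,24,c); (27,26,c); (28,5,c); (28,24,c); (28,25,c); (29,9,c); (29,25,c); (29,26,c); (30,24,c); (30,25,c); (30,26,c)
final:
nodes: 0:vx, 2:vx, 5:vx, 7:vx, 9:vx, 16:tri, 17:vx, 18:vx, 19:vx, 20:tri, 21:tri, 22:tri, 23:tri, 24:vx, 25:vx, 26:vx, 27:tri, 28:tri, 29:tri, 30:tri
edges: (16,2,c); (16,7,c); (16,9,c); (20,2,c); (20,17,c); (20,19,c); (21,7,c); (21,17,c); (21,18,c); (22,9,c); (22,18,c); (22,19,c); (23,17,c); (23,18,c); (23,19,c); (27,2,c); (27,24,c); (27,26,c); (28,5,c); (28,24,c); (28,25,c); (29,9,c); (29,25,c); (29,26,c); (30,24,c); (30,25,c); (30,26,c)


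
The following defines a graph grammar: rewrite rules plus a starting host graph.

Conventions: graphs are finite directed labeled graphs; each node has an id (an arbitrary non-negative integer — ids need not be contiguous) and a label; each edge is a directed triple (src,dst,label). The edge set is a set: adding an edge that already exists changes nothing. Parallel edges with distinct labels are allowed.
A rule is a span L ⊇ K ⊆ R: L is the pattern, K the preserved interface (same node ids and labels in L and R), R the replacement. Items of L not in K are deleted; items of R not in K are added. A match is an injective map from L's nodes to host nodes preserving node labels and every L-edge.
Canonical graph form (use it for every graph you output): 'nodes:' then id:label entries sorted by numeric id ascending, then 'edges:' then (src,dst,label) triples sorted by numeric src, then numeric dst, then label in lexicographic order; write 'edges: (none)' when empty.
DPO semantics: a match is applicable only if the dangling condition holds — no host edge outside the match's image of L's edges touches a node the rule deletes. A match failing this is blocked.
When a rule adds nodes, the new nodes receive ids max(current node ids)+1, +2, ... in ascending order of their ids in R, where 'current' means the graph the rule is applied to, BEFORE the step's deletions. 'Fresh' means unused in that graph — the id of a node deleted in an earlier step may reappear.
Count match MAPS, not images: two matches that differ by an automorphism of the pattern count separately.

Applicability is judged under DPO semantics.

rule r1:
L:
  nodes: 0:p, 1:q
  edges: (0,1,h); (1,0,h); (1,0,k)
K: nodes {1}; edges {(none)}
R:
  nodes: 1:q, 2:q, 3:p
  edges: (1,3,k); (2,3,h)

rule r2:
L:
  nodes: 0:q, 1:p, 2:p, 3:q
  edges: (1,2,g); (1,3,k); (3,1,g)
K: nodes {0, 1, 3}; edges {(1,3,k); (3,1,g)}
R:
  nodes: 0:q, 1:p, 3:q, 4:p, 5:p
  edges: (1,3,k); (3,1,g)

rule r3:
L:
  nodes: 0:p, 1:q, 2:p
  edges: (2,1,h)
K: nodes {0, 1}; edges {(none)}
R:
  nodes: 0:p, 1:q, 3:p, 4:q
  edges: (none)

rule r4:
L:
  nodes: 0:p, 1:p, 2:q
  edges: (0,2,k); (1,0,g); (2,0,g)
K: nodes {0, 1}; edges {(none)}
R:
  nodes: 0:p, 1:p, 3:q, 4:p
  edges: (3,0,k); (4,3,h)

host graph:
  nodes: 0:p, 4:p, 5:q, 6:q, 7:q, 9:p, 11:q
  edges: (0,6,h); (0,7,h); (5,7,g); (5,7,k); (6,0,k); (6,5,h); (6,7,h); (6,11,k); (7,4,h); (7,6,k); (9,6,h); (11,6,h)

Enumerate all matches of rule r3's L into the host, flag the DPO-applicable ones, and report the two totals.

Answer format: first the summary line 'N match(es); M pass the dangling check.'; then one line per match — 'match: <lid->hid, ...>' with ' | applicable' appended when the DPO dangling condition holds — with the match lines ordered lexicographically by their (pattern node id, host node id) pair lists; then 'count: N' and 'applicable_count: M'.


6 match(es); 2 pass the dangling check.
match: 0->0, 1->6, 2->9 | applicable
match: 0->4, 1->6, 2->0
match: 0->4, 1->6, 2->9 | applicable
match: 0->4, 1->7, 2->0
match: 0->9, 1->6, 2->0
match: 0->9, 1->7, 2->0
count: 6
applicable_count: 2


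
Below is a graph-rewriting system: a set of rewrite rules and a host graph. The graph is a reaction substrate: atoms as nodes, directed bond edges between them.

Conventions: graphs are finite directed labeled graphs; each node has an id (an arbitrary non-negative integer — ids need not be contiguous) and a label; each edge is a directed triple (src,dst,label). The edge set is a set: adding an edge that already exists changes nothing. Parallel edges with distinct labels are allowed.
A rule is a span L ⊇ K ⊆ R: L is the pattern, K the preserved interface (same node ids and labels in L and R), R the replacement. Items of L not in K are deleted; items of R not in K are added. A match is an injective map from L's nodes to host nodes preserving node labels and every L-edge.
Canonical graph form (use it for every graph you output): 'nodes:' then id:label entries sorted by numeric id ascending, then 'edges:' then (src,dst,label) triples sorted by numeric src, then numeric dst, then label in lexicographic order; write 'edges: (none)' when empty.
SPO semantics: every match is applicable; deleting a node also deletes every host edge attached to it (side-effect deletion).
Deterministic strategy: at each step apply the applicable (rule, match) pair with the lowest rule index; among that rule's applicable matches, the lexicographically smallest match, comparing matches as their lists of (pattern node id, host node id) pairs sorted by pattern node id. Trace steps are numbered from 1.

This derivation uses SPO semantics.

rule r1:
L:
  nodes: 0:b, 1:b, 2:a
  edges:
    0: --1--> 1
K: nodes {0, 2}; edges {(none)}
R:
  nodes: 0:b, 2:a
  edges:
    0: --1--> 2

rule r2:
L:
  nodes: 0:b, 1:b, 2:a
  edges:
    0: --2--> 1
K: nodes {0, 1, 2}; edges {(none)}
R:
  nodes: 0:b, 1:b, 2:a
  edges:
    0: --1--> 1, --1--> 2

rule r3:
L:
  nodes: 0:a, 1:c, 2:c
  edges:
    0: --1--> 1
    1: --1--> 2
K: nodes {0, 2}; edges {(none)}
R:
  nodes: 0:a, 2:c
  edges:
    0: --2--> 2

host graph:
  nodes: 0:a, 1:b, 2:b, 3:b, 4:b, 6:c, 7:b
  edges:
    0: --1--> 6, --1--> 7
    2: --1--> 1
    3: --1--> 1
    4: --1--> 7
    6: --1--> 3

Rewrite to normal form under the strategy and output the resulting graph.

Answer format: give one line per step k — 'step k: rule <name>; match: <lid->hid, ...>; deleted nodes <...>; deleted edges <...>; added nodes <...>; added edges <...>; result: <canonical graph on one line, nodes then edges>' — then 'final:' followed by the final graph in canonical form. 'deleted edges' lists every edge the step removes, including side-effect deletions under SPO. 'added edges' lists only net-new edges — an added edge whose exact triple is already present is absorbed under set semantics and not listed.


step 1: rule r1; match: 0->2, 1->1, 2->0; deleted nodes 1; deleted edges (2,1,1); (3,1,1); added nodes (none); added edges (2,0,1); result: nodes: 0:a, 2:b, 3:b, 4:b, 6:c, 7:b edges: (0,6,1); (0,7,1); (2,0,1); (4,7,1); (6,3,1)
step 2: rule r1; match: 0->4, 1->7, 2->0; deleted nodes 7; deleted edges (0,7,1); (4,7,1); added nodes (none); added edges (4,0,1); result: nodes: 0:a, 2:b, 3:b, 4:b, 6:c edges: (0,6,1); (2,0,1); (4,0,1); (6,3,1)
final:
nodes: 0:a, 2:b, 3:b, 4:b, 6:c
edges: (0,6,1); (2,0,1); (4,0,1); (6,3,1)


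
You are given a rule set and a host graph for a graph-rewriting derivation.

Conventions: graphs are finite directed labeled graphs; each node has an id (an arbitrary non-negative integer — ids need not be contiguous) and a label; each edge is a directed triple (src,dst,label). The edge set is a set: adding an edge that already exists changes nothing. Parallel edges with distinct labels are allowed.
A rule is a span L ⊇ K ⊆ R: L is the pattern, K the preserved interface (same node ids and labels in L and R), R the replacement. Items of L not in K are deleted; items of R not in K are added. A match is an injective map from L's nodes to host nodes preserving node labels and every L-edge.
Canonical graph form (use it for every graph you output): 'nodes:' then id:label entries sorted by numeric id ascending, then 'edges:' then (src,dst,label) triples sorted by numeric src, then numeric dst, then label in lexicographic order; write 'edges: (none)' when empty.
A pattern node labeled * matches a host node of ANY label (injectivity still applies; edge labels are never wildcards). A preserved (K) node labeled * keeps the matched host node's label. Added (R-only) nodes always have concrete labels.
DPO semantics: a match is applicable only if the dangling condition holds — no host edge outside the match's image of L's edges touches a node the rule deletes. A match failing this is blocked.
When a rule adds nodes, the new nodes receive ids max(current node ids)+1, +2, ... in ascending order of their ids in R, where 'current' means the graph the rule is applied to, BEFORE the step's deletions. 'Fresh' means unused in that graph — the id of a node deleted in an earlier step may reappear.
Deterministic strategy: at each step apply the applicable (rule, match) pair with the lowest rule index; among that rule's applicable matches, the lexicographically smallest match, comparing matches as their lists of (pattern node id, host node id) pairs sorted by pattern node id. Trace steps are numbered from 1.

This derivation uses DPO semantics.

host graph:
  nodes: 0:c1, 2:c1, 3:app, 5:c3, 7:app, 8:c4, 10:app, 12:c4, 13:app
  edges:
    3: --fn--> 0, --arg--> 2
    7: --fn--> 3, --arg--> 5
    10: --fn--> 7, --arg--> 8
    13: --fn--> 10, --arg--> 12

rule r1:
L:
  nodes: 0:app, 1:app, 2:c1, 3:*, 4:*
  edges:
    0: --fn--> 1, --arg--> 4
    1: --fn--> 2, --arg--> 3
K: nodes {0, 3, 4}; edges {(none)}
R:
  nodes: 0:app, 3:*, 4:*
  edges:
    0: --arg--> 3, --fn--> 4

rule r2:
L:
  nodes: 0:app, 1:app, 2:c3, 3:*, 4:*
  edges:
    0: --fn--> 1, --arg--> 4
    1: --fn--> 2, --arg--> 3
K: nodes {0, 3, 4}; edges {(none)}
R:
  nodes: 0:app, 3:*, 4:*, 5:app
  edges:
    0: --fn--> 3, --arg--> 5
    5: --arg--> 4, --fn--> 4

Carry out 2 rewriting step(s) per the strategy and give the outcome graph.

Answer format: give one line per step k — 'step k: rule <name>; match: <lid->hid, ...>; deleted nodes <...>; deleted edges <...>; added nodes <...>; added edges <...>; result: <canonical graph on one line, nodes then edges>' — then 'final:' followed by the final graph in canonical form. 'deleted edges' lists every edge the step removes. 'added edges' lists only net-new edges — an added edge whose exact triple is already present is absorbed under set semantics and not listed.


step 1: rule r1; match: 0->7, 1->3, 2->0, 3->2, 4->5; deleted nodes 0, 3; deleted edges (3,0,fn); (3,2,arg); (7,3,fn); (7,5,arg); added nodes (none); added edges (7,2,arg); (7,5,fn); result: nodes: 2:c1, 5:c3, 7:app, 8:c4, 10:app, 12:c4, 13:app edges: (7,2,arg); (7,5,fn); (10,7,fn); (10,8,arg); (13,10,fn); (13,12,arg)
step 2: rule r2; match: 0->10, 1->7, 2->5, 3->2, 4->8; deleted nodes 5, 7; deleted edges (7,2,arg); (7,5,fn); (10,7,fn); (10,8,arg); added nodes 14; added edges (10,2,fn); (10,14,arg); (14,8,arg); (14,8,fn); result: nodes: 2:c1, 8:c4, 10:app, 12:c4, 13:app, 14:app edges: (10,2,fn); (10,14,arg); (13,10,fn); (13,12,arg); (14,8,arg); (14,8,fn)
final:
nodes: 2:c1, 8:c4, 10:app, 12:c4, 13:app, 14:app
edges: (10,2,fn); (10,14,arg); (13,10,fn); (13,12,arg); (14,8,arg); (14,8,fn)


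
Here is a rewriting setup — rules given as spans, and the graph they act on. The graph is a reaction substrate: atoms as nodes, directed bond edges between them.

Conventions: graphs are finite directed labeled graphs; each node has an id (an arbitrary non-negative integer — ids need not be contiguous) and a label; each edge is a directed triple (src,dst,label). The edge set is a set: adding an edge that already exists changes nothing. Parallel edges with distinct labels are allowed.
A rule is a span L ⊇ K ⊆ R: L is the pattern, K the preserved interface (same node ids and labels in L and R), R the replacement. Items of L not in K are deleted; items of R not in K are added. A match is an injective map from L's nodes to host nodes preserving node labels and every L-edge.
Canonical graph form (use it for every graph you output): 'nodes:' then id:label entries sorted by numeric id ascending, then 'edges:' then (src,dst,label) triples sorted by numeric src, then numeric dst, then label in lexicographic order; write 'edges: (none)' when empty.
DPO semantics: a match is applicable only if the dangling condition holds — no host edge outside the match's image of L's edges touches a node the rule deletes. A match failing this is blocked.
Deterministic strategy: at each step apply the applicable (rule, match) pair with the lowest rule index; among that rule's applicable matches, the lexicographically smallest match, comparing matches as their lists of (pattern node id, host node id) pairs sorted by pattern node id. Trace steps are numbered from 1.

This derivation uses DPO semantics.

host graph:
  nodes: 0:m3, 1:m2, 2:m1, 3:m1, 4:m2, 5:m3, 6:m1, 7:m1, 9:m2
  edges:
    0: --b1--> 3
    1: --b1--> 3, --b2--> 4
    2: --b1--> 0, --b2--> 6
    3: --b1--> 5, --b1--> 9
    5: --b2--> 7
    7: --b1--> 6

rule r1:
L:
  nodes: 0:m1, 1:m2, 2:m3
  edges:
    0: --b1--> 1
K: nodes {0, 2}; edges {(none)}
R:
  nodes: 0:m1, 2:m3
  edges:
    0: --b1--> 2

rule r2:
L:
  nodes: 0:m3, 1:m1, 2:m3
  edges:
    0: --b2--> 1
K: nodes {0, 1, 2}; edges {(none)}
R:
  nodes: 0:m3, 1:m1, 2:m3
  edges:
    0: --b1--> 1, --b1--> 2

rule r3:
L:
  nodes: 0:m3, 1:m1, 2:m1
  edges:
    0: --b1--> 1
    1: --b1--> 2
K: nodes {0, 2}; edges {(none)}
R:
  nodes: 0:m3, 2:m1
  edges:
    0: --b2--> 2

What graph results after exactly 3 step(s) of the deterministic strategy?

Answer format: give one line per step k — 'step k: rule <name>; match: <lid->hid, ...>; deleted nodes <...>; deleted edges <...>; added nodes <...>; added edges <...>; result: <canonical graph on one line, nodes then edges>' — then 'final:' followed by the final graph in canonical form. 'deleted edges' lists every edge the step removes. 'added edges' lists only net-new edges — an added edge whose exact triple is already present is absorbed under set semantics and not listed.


step 1: rule r1; match: 0->3, 1->9, 2->0; deleted nodes 9; deleted edges (3,9,b1); added nodes (none); added edges (3,0,b1); result: nodes: 0:m3, 1:m2, 2:m1, 3:m1, 4:m2, 5:m3, 6:m1, 7:m1 edges: (0,3,b1); (1,3,b1); (1,4,b2); (2,0,b1); (2,6,b2); (3,0,b1); (3,5,b1); (5,7,b2); (7,6,b1)
step 2: rule r2; match: 0->5, 1->7, 2->0; deleted nodes (none); deleted edges (5,7,b2); added nodes (none); added edges (5,0,b1); (5,7,b1); result: nodes: 0:m3, 1:m2, 2:m1, 3:m1, 4:m2, 5:m3, 6:m1, 7:m1 edges: (0,3,b1); (1,3,b1); (1,4,b2); (2,0,b1); (2,6,b2); (3,0,b1); (3,5,b1); (5,0,b1); (5,7,b1); (7,6,b1)
step 3: rule r3; match: 0->5, 1->7, 2->6; deleted nodes 7; deleted edges (5,7,b1); (7,6,b1); added nodes (none); added edges (5,6,b2); result: nodes: 0:m3, 1:m2, 2:m1, 3:m1, 4:m2, 5:m3, 6:m1 edges: (0,3,b1); (1,3,b1); (1,4,b2); (2,0,b1); (2,6,b2); (3,0,b1); (3,5,b1); (5,0,b1); (5,6,b2)
final:
nodes: 0:m3, 1:m2, 2:m1, 3:m1, 4:m2, 5:m3, 6:m1
edges: (0,3,b1); (1,3,b1); (1,4,b2); (2,0,b1); (2,6,b2); (3,0,b1); (3,5,b1); (5,0,b1); (5,6,b2)


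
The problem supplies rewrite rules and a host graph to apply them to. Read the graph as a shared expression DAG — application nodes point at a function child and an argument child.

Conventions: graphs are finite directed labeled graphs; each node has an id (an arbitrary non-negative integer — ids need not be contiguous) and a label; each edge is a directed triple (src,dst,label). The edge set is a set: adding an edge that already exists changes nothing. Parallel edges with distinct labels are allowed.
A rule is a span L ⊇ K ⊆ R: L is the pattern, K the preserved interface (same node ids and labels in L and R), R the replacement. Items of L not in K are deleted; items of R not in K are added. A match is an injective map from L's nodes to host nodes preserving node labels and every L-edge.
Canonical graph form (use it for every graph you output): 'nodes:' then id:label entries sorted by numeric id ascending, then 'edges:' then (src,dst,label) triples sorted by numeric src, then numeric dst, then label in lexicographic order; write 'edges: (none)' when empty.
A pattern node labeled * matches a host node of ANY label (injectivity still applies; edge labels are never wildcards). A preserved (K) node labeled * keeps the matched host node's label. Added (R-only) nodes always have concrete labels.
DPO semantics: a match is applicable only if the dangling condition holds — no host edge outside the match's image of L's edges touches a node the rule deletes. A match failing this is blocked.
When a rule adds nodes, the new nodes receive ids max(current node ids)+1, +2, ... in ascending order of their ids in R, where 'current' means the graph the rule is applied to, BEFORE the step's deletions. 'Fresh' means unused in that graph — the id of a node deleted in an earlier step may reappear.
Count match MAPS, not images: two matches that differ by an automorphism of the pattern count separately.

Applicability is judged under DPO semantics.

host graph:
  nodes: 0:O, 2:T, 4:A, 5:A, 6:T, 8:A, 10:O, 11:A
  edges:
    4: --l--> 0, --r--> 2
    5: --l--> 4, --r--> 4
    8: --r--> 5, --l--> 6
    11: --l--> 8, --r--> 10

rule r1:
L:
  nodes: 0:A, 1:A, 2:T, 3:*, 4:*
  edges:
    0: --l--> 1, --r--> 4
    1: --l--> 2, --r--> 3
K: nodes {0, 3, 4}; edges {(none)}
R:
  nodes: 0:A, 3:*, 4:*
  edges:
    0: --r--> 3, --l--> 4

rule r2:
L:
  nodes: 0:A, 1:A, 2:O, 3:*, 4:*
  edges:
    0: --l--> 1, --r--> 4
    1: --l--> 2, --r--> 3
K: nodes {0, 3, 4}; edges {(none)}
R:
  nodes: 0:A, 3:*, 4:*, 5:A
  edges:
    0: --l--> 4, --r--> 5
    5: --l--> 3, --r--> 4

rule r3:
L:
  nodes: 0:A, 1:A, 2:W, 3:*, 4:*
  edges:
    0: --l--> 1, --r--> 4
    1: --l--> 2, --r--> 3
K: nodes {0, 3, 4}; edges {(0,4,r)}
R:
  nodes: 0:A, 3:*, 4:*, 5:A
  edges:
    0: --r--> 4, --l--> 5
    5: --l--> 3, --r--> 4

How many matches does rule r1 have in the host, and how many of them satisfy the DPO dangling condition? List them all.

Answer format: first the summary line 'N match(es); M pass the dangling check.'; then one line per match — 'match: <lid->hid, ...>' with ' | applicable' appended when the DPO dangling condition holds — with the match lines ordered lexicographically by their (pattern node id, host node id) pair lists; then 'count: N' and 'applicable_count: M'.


1 match(es); 1 pass the dangling check.
match: 0->11, 1->8, 2->6, 3->5, 4->10 | applicable
count: 1
applicable_count: 1


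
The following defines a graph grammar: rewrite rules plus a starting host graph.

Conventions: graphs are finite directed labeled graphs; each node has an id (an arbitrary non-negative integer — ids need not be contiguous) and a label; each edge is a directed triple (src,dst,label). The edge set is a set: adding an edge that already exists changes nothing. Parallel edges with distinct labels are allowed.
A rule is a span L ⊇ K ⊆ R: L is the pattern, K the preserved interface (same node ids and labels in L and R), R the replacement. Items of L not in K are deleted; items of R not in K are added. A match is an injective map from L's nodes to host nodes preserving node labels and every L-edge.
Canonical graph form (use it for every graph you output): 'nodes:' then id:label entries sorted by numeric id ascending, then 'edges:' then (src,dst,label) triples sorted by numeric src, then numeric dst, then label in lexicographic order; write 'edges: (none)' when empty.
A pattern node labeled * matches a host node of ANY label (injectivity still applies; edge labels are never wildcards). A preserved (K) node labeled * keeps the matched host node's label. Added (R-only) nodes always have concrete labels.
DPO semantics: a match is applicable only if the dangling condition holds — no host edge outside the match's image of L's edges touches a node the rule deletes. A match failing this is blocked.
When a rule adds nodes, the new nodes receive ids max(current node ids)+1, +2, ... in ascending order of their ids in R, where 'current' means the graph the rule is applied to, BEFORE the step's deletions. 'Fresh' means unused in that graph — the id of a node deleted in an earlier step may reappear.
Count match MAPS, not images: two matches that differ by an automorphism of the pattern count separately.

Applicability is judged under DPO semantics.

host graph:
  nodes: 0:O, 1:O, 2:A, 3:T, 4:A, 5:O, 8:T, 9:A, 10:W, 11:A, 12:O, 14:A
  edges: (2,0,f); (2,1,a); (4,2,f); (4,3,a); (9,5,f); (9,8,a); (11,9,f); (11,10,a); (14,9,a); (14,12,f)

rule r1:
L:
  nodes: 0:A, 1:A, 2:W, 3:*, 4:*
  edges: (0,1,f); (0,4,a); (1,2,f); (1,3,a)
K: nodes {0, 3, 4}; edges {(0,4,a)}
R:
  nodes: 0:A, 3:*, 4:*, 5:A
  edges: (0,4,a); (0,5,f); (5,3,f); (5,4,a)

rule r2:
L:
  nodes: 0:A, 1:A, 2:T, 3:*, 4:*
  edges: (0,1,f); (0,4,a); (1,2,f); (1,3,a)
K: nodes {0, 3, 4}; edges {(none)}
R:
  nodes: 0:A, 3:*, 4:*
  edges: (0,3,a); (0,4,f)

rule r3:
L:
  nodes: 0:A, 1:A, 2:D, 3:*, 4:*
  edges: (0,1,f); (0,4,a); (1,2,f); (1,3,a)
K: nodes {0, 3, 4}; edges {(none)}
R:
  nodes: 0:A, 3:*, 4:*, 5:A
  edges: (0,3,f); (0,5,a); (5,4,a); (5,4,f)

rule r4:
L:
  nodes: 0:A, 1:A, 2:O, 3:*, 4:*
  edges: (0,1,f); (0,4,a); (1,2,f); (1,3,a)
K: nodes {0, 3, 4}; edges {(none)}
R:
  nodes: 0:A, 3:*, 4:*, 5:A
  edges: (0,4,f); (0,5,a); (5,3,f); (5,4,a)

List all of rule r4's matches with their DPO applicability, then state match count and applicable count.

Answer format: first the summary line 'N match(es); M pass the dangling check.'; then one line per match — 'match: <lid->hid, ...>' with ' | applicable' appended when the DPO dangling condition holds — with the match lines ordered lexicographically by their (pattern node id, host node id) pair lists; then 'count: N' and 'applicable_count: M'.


2 match(es); 1 pass the dangling check.
match: 0->4, 1->2, 2->0, 3->1, 4->3 | applicable
match: 0->11, 1->9, 2->5, 3->8, 4->10
count: 2
applicable_count: 1


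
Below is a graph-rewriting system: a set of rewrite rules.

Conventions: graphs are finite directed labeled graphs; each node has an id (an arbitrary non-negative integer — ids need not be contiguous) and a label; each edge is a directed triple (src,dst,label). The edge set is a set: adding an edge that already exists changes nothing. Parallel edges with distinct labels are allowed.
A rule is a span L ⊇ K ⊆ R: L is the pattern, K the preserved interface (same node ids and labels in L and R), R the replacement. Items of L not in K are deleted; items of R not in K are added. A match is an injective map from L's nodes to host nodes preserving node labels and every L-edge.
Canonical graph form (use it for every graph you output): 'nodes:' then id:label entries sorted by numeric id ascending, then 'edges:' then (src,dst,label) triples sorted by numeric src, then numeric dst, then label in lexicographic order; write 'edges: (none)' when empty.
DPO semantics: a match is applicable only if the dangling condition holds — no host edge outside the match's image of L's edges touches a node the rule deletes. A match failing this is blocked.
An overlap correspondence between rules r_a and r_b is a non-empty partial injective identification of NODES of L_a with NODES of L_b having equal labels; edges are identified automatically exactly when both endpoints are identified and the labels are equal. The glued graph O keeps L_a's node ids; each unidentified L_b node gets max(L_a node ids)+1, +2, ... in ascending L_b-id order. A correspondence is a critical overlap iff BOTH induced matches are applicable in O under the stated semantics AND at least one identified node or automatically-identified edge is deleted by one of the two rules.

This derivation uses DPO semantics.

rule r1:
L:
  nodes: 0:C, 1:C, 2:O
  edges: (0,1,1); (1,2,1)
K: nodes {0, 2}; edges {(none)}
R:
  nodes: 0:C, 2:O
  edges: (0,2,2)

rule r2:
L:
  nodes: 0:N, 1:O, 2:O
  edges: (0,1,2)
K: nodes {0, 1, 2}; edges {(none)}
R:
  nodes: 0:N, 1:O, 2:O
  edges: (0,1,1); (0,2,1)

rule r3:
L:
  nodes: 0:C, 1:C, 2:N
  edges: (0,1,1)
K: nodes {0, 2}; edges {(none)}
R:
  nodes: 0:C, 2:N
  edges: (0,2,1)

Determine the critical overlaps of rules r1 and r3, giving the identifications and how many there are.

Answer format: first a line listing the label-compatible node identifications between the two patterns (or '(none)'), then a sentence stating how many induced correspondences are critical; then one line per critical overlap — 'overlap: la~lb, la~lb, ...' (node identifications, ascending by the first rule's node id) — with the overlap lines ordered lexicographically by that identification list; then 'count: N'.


label-compatible node identifications between L(r1) and L(r3): 0~0, 0~1, 1~0, 1~1
0 of the induced correspondences are critical overlaps of r1 and r3.
count: 0


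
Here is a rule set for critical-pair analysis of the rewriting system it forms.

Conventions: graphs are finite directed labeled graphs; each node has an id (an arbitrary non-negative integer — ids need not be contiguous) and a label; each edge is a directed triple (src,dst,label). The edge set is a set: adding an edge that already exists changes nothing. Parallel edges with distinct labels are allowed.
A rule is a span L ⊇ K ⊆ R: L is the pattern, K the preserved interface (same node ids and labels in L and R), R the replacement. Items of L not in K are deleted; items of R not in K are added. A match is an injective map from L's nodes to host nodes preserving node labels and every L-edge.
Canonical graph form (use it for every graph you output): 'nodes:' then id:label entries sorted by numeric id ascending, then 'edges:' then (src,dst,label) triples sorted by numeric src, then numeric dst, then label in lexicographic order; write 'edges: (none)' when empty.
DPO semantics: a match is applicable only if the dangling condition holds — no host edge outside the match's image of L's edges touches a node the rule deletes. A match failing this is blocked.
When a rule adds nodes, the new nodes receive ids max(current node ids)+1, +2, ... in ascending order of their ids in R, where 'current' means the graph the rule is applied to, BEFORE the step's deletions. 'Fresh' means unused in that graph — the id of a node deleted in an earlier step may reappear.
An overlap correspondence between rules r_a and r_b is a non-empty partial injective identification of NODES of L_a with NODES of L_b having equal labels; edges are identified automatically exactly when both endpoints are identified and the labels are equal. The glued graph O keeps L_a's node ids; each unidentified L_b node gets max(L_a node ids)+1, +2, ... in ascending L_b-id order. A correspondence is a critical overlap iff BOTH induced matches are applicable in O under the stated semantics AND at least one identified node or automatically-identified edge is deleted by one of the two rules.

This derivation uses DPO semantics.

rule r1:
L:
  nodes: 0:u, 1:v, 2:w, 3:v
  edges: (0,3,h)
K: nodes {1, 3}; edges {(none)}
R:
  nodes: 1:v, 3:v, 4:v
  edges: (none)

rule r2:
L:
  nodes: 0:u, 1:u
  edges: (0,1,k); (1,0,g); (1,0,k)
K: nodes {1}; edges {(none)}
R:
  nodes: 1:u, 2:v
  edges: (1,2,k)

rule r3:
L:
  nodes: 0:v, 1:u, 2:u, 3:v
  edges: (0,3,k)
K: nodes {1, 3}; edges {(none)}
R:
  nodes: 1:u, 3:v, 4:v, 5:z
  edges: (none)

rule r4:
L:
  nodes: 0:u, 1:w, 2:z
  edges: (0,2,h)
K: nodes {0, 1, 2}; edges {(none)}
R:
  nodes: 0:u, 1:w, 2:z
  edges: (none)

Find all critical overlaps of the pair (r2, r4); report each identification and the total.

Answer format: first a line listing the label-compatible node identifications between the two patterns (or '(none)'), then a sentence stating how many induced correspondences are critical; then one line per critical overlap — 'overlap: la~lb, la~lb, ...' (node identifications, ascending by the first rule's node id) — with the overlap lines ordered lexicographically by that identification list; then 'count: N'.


label-compatible node identifications between L(r2) and L(r4): 0~0, 1~0
0 of the induced correspondences are critical overlaps of r2 and r4.
count: 0


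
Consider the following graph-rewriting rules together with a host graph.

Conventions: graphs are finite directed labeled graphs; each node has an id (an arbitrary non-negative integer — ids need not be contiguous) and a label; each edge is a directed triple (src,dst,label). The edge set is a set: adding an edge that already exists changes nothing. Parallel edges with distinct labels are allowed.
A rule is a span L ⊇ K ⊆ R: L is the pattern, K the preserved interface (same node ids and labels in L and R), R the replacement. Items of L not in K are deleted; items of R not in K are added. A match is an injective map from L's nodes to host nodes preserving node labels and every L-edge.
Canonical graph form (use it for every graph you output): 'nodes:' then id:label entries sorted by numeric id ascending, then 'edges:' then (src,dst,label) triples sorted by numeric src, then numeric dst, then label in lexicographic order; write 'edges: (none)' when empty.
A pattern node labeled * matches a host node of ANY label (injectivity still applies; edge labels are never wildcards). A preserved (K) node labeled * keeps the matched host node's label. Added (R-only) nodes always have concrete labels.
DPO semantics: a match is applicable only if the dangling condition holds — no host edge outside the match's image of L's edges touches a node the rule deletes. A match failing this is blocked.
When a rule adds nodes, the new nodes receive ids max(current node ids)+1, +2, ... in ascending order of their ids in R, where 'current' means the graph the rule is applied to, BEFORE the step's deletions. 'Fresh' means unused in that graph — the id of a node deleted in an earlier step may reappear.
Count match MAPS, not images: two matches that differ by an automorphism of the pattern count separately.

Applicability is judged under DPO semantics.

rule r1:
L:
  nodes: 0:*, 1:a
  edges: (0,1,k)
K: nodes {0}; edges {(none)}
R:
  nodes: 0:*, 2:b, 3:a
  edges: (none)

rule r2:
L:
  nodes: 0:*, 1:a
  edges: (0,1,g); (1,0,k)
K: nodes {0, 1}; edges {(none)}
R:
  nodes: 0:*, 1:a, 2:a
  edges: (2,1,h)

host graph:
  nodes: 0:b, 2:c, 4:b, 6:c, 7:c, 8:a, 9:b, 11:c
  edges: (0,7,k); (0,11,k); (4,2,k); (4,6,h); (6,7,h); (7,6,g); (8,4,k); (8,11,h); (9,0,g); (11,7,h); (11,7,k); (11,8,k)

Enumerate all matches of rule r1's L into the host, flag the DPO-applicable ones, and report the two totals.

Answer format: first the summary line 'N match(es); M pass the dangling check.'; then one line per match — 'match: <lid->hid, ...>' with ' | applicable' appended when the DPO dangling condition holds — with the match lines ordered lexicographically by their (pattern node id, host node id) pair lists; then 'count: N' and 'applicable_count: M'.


1 match(es); 0 pass the dangling check.
match: 0->11, 1->8
count: 1
applicable_count: 0


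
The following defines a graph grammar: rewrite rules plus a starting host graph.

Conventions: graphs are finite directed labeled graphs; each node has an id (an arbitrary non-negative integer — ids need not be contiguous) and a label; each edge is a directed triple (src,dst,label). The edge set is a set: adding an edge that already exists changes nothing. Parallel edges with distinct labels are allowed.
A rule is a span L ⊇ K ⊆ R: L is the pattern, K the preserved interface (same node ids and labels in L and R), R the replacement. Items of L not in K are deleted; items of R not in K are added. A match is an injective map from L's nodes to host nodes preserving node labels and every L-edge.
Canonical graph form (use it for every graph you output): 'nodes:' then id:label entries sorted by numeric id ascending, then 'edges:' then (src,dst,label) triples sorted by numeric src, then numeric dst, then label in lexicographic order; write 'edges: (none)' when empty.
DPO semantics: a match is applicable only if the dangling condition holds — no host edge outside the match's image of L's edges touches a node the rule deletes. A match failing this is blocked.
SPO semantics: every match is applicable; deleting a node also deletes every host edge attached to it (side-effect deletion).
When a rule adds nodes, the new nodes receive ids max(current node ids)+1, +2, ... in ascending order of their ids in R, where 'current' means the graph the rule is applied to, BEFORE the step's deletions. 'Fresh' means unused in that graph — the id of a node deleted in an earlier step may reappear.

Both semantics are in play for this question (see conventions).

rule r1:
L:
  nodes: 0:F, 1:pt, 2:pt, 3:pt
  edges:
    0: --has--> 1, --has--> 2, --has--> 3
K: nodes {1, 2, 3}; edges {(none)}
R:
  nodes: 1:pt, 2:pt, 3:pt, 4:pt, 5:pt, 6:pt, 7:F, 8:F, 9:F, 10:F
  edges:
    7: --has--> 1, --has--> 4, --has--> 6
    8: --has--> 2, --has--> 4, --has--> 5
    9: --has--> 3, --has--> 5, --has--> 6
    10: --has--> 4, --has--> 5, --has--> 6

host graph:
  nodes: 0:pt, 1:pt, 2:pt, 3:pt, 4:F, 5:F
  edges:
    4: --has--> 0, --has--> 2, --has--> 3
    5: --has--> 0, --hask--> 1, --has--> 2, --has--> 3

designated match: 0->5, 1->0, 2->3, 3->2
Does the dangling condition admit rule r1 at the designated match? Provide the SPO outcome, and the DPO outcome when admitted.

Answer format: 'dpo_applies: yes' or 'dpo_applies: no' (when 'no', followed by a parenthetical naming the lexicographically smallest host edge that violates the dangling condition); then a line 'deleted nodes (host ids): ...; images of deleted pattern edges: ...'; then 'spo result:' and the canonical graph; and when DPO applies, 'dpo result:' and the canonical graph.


dpo_applies: no
(the rule deletes node 5, which keeps host edge (5,1,hask) outside the match image — the dangling condition fails, DPO blocks; SPO proceeds and side-deletes such edges)
deleted nodes (host ids): 5; images of deleted pattern edges: (5,0,has); (5,2,has); (5,3,has)
spo result:
nodes: 0:pt, 1:pt, 2:pt, 3:pt, 4:F, 6:pt, 7:pt, 8:pt, 9:F, 10:F, 11:F, 12:F
edges: (4,0,has); (4,2,has); (4,3,has); (9,0,has); (9,6,has); (9,8,has); (10,3,has); (10,6,has); (10,7,has); (11,2,has); (11,7,has); (11,8,has); (12,6,has); (12,7,has); (12,8,has)
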